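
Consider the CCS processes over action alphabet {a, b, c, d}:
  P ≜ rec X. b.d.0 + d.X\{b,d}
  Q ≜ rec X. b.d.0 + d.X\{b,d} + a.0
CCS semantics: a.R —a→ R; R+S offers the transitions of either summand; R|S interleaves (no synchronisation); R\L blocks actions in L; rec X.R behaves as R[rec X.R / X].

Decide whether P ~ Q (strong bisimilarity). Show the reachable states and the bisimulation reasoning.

not bisimilar

LTS(P): 4 reachable states
  s0 = rec X. b.d.0 + d.X\{b,d} ⊢ —b→ s1, —d→ s2
  s1 = d.0 ⊢ —d→ s3
  s2 = (rec X. b.d.0 + d.X\{b,d})\{b,d} ⊢ (no moves)
  s3 = 0 ⊢ (no moves)
LTS(Q): 5 reachable states
  t0 = rec X. b.d.0 + d.X\{b,d} + a.0 ⊢ —a→ t1, —b→ t2, —d→ t3
  t1 = 0 ⊢ (no moves)
  t2 = d.0 ⊢ —d→ t1
  t3 = (rec X. b.d.0 + d.X\{b,d} + a.0)\{b,d} ⊢ —a→ t4
  t4 = 0\{b,d} ⊢ (no moves)
Partition-refinement fixed point:
  B0 = {s0}
  B1 = {s2, s3, t1, t4}
  B2 = {s1, t2}
  B3 = {t0}
  B4 = {t3}
s0 ∈ B0, t0 ∈ B3 → different blocks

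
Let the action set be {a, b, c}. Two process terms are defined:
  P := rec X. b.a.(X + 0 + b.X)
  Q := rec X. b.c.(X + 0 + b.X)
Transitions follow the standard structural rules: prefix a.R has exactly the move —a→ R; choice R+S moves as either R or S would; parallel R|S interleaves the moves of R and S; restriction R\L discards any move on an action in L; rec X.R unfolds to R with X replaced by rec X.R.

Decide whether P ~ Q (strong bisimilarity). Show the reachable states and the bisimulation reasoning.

NO

Reachable graph of P (3 states):
  m0 = rec X. b.a.(X + 0 + b.X) has moves ··b··> m1
  m1 = a.((rec X. b.a.(X + 0 + b.X)) + 0 + b.(rec X. b.a.(X + 0 + b.X))) has moves ··a··> m2
  m2 = (rec X. b.a.(X + 0 + b.X)) + 0 + b.(rec X. b.a.(X + 0 + b.X)) has moves ··b··> m0, ··b··> m1
Reachable graph of Q (3 states):
  n0 = rec X. b.c.(X + 0 + b.X) has moves ··b··> n1
  n1 = c.((rec X. b.c.(X + 0 + b.X)) + 0 + b.(rec X. b.c.(X + 0 + b.X))) has moves ··c··> n2
  n2 = (rec X. b.c.(X + 0 + b.X)) + 0 + b.(rec X. b.c.(X + 0 + b.X)) has moves ··b··> n0, ··b··> n1
Coarsest stable partition (strong bisimilarity classes):
  B0 = {m0}
  B1 = {m1}
  B2 = {m2}
  B3 = {n0}
  B4 = {n1}
  B5 = {n2}
m0 ∈ B0, n0 ∈ B3 → different blocks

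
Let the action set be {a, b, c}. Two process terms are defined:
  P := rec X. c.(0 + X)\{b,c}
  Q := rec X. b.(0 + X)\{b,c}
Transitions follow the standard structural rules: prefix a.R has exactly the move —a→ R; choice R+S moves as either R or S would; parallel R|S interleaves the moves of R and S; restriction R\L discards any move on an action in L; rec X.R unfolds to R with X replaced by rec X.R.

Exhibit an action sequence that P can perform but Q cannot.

Reachable graph of P (2 states):
  u0 = rec X. c.(0 + X)\{b,c} | —c→ u1
  u1 = (0 + (rec X. c.(0 + X)\{b,c}))\{b,c} | (no moves)
Reachable graph of Q (2 states):
  v0 = rec X. b.(0 + X)\{b,c} | —b→ v1
  v1 = (0 + (rec X. b.(0 + X)\{b,c}))\{b,c} | (no moves)
Trace ⟨c⟩ through P, begin at {u0}:
  step 1 (c): {u1}
  P completes σ.
Trace ⟨c⟩ through Q, begin at {v0}:
  step 1 (c): no successor for Q

c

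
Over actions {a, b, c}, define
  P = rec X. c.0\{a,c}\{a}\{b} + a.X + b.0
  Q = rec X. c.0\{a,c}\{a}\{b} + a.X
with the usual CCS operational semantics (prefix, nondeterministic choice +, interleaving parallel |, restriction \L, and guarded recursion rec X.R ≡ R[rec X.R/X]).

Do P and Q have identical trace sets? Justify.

traces(P) ≠ traces(Q) — witness ⟨b⟩

LTS(P): 3 reachable states
  u0 = rec X. c.0\{a,c}\{a}\{b} + a.X + b.0 → —a→ u0, —b→ u1, —c→ u2
  u1 = 0 → deadlocked
  u2 = 0\{a,c}\{a}\{b} → deadlocked
LTS(Q): 2 reachable states
  v0 = rec X. c.0\{a,c}\{a}\{b} + a.X → —a→ v0, —c→ v1
  v1 = 0\{a,c}\{a}\{b} → deadlocked
Executing b from P (initial set {u0}):
  after b @ step 1: {u1}
  ✓ P
Executing b from Q (initial set {v0}):
  after b @ step 1: no successor for Q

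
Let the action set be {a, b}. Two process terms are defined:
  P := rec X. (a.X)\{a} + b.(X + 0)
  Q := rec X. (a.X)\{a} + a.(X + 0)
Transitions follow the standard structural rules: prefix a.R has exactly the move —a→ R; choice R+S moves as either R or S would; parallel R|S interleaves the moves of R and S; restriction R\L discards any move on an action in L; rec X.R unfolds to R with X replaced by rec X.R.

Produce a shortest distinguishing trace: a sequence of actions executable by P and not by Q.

P's transition system — 2 states:
  u0 = rec X. (a.X)\{a} + b.(X + 0) :: -b-> u1
  u1 = (rec X. (a.X)\{a} + b.(X + 0)) + 0 :: -b-> u1
Q's transition system — 2 states:
  v0 = rec X. (a.X)\{a} + a.(X + 0) :: -a-> v1
  v1 = (rec X. (a.X)\{a} + a.(X + 0)) + 0 :: -a-> v1
Trace ⟨b⟩ through P, begin at {u0}:
  [1] b ⇒ {u1}
  — P admits the full trace.
Trace ⟨b⟩ through Q, begin at {v0}:
  [1] b ⇒ ∅ (Q stuck)

b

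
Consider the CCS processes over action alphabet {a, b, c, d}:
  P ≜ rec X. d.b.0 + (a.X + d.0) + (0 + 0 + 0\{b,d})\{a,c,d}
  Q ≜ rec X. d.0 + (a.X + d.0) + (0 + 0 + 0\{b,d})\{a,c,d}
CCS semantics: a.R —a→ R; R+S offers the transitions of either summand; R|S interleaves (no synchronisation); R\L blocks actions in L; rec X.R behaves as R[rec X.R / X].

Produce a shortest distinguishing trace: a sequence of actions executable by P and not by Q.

db

LTS(P): 3 reachable states
  u0 = rec X. d.b.0 + (a.X + d.0) + (0 + 0 + 0\{b,d})\{a,c,d} | -a-> u0, -d-> u1, -d-> u2
  u1 = 0 | ∅
  u2 = b.0 | -b-> u1
LTS(Q): 2 reachable states
  v0 = rec X. d.0 + (a.X + d.0) + (0 + 0 + 0\{b,d})\{a,c,d} | -a-> v0, -d-> v1
  v1 = 0 | ∅
Run σ = ⟨db⟩ on P: start {u0}
  after d @ step 1: {u1, u2}
  after b @ step 2: {u1}
  P completes σ.
Run σ = ⟨db⟩ on Q: start {v0}
  after d @ step 1: {v1}
  after b @ step 2: no successor for Q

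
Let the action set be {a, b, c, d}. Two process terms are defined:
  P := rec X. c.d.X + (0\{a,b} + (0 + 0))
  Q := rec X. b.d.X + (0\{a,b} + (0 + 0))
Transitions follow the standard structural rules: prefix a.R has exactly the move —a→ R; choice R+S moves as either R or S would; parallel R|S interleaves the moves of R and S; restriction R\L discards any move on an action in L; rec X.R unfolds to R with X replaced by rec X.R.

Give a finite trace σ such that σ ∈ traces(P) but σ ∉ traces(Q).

Reachable graph of P (2 states):
  s0 = rec X. c.d.X + (0\{a,b} + (0 + 0)) → ··c··> s1
  s1 = d.(rec X. c.d.X + (0\{a,b} + (0 + 0))) → ··d··> s0
Reachable graph of Q (2 states):
  t0 = rec X. b.d.X + (0\{a,b} + (0 + 0)) → ··b··> t1
  t1 = d.(rec X. b.d.X + (0\{a,b} + (0 + 0))) → ··d··> t0
Executing c from P (initial set {s0}):
  [1] c ⇒ {s1}
  P completes σ.
Executing c from Q (initial set {t0}):
  [1] c ⇒ ∅  — Q cannot continue

c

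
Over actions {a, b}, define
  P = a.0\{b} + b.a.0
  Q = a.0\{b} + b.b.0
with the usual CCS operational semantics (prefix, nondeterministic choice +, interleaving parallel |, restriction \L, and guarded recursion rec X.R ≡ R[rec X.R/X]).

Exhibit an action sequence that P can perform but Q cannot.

P's transition system — 4 states:
  s0 = a.0\{b} + b.a.0 | -a-> s1, -b-> s2
  s1 = 0\{b} | ·
  s2 = a.0 | -a-> s3
  s3 = 0 | ·
Q's transition system — 4 states:
  t0 = a.0\{b} + b.b.0 | -a-> t1, -b-> t2
  t1 = 0\{b} | ·
  t2 = b.0 | -b-> t3
  t3 = 0 | ·
Run σ = ⟨ba⟩ on P: start {s0}
  step 1 (b): {s2}
  step 2 (a): {s3}
  — P admits the full trace.
Run σ = ⟨ba⟩ on Q: start {t0}
  step 1 (b): {t2}
  step 2 (a): ∅  — Q cannot continue

ba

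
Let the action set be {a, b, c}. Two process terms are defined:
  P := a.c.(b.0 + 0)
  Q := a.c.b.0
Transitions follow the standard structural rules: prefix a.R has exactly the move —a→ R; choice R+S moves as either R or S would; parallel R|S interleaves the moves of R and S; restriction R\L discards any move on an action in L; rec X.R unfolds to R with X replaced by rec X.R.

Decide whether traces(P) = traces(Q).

traces(P) = traces(Q)

Reachable graph of P (4 states):
  m0 = a.c.(b.0 + 0) ⊢ ··a··> m1
  m1 = c.(b.0 + 0) ⊢ ··c··> m2
  m2 = b.0 + 0 ⊢ ··b··> m3
  m3 = 0 ⊢ ·
Reachable graph of Q (4 states):
  n0 = a.c.b.0 ⊢ ··a··> n1
  n1 = c.b.0 ⊢ ··c··> n2
  n2 = b.0 ⊢ ··b··> n3
  n3 = 0 ⊢ ·
Coarsest stable partition (strong bisimilarity classes):
  B0 = {m0, n0}
  B1 = {m1, n1}
  B2 = {m2, n2}
  B3 = {m3, n3}
m0 ∈ B0, n0 ∈ B0 → same block
Bisimilar ⇒ trace-equivalent.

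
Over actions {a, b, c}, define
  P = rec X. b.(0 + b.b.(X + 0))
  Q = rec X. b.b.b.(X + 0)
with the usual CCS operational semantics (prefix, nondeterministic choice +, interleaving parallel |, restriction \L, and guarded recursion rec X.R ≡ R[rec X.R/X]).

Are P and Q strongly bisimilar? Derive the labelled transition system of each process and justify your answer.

Reachable graph of P (4 states):
  m0 = rec X. b.(0 + b.b.(X + 0)) | —b→ m1
  m1 = 0 + b.b.((rec X. b.(0 + b.b.(X + 0))) + 0) | —b→ m2
  m2 = b.((rec X. b.(0 + b.b.(X + 0))) + 0) | —b→ m3
  m3 = (rec X. b.(0 + b.b.(X + 0))) + 0 | —b→ m1
Reachable graph of Q (4 states):
  n0 = rec X. b.b.b.(X + 0) | —b→ n1
  n1 = b.b.((rec X. b.b.b.(X + 0)) + 0) | —b→ n2
  n2 = b.((rec X. b.b.b.(X + 0)) + 0) | —b→ n3
  n3 = (rec X. b.b.b.(X + 0)) + 0 | —b→ n1
Coarsest stable partition (strong bisimilarity classes):
  B0 = {m0, m1, m2, m3, n0, n1, n2, n3}
m0 ∈ B0, n0 ∈ B0 → same block

bisimilar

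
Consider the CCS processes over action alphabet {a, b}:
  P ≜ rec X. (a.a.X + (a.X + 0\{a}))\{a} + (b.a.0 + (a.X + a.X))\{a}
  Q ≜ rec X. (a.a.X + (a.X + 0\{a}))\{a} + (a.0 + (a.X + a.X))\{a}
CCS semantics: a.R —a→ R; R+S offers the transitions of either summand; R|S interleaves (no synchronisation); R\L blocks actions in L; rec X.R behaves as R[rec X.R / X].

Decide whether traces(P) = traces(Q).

LTS(P): 2 reachable states
  p0 = rec X. (a.a.X + (a.X + 0\{a}))\{a} + (b.a.0 + (a.X + a.X))\{a} | -b-> p1
  p1 = (a.0)\{a} | ∅
LTS(Q): 1 reachable states
  q0 = rec X. (a.a.X + (a.X + 0\{a}))\{a} + (a.0 + (a.X + a.X))\{a} | ∅
Executing b from P (initial set {p0}):
  after b @ step 1: {p1}
  P completes σ.
Executing b from Q (initial set {q0}):
  after b @ step 1: no successor for Q

traces(P) ≠ traces(Q) — witness ⟨b⟩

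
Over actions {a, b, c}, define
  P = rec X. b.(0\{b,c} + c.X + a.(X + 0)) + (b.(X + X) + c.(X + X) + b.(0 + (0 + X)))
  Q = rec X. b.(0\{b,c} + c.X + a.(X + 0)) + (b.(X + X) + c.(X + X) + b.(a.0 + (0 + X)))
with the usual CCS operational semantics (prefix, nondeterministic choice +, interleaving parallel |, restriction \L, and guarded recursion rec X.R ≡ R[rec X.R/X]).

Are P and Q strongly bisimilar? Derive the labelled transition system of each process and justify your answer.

P's transition system — 5 states:
  s0 = rec X. b.(0\{b,c} + c.X + a.(X + 0)) + (b.(X + X) + c.(X + X) + b.(0 + (0 + X))) ⊢ --b--▸ s1, --b--▸ s2, --b--▸ s3, --c--▸ s1
  s1 = (rec X. b.(0\{b,c} + c.X + a.(X + 0)) + (b.(X + X) + c.(X + X) + b.(0 + (0 + X)))) + (rec X. b.(0\{b,c} + c.X + a.(X + 0)) + (b.(X + X) + c.(X + X) + b.(0 + (0 + X)))) ⊢ --b--▸ s1, --b--▸ s2, --b--▸ s3, --c--▸ s1
  s2 = 0 + (0 + (rec X. b.(0\{b,c} + c.X + a.(X + 0)) + (b.(X + X) + c.(X + X) + b.(0 + (0 + X))))) ⊢ --b--▸ s1, --b--▸ s2, --b--▸ s3, --c--▸ s1
  s3 = 0\{b,c} + c.(rec X. b.(0\{b,c} + c.X + a.(X + 0)) + (b.(X + X) + c.(X + X) + b.(0 + (0 + X)))) + a.((rec X. b.(0\{b,c} + c.X + a.(X + 0)) + (b.(X + X) + c.(X + X) + b.(0 + (0 + X)))) + 0) ⊢ --a--▸ s4, --c--▸ s0
  s4 = (rec X. b.(0\{b,c} + c.X + a.(X + 0)) + (b.(X + X) + c.(X + X) + b.(0 + (0 + X)))) + 0 ⊢ --b--▸ s1, --b--▸ s2, --b--▸ s3, --c--▸ s1
Q's transition system — 6 states:
  t0 = rec X. b.(0\{b,c} + c.X + a.(X + 0)) + (b.(X + X) + c.(X + X) + b.(a.0 + (0 + X))) ⊢ --b--▸ t1, --b--▸ t2, --b--▸ t3, --c--▸ t1
  t1 = (rec X. b.(0\{b,c} + c.X + a.(X + 0)) + (b.(X + X) + c.(X + X) + b.(a.0 + (0 + X)))) + (rec X. b.(0\{b,c} + c.X + a.(X + 0)) + (b.(X + X) + c.(X + X) + b.(a.0 + (0 + X)))) ⊢ --b--▸ t1, --b--▸ t2, --b--▸ t3, --c--▸ t1
  t2 = 0\{b,c} + c.(rec X. b.(0\{b,c} + c.X + a.(X + 0)) + (b.(X + X) + c.(X + X) + b.(a.0 + (0 + X)))) + a.((rec X. b.(0\{b,c} + c.X + a.(X + 0)) + (b.(X + X) + c.(X + X) + b.(a.0 + (0 + X)))) + 0) ⊢ --a--▸ t4, --c--▸ t0
  t3 = a.0 + (0 + (rec X. b.(0\{b,c} + c.X + a.(X + 0)) + (b.(X + X) + c.(X + X) + b.(a.0 + (0 + X))))) ⊢ --a--▸ t5, --b--▸ t1, --b--▸ t2, --b--▸ t3, --c--▸ t1
  t4 = (rec X. b.(0\{b,c} + c.X + a.(X + 0)) + (b.(X + X) + c.(X + X) + b.(a.0 + (0 + X)))) + 0 ⊢ --b--▸ t1, --b--▸ t2, --b--▸ t3, --c--▸ t1
  t5 = 0 ⊢ (no moves)
Partition-refinement fixed point:
  B0 = {s0, s1, s2, s4}
  B1 = {s3}
  B2 = {t0, t1, t4}
  B3 = {t3}
  B4 = {t5}
  B5 = {t2}
s0 ∈ B0, t0 ∈ B2 → different blocks

P ≁ Q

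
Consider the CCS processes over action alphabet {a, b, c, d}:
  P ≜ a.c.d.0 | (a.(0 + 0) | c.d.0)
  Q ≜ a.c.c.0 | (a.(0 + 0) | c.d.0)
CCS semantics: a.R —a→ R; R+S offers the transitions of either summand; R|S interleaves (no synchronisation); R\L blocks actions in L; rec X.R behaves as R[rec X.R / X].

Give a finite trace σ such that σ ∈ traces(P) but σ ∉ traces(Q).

accdd

P's transition system — 24 states:
  p0 = a.c.d.0 | (a.(0 + 0) | c.d.0) | -a-> p1, -a-> p2, -c-> p3
  p1 = a.c.d.0 | ((0 + 0) | c.d.0) | -a-> p4, -c-> p5
  p2 = c.d.0 | (a.(0 + 0) | c.d.0) | -a-> p4, -c-> p6, -c-> p7
  p3 = a.c.d.0 | (a.(0 + 0) | d.0) | -a-> p5, -a-> p6, -d-> p8
  p4 = c.d.0 | ((0 + 0) | c.d.0) | -c-> p10, -c-> p9
  p5 = a.c.d.0 | ((0 + 0) | d.0) | -a-> p9, -d-> p11
  p6 = c.d.0 | (a.(0 + 0) | d.0) | -a-> p9, -c-> p12, -d-> p13
  p7 = d.0 | (a.(0 + 0) | c.d.0) | -a-> p10, -c-> p12, -d-> p14
  p8 = a.c.d.0 | (a.(0 + 0) | 0) | -a-> p11, -a-> p13
  p9 = c.d.0 | ((0 + 0) | d.0) | -c-> p15, -d-> p16
  p10 = d.0 | ((0 + 0) | c.d.0) | -c-> p15, -d-> p17
  p11 = a.c.d.0 | ((0 + 0) | 0) | -a-> p16
  p12 = d.0 | (a.(0 + 0) | d.0) | -a-> p15, -d-> p18, -d-> p19
  p13 = c.d.0 | (a.(0 + 0) | 0) | -a-> p16, -c-> p19
  p14 = 0 | (a.(0 + 0) | c.d.0) | -a-> p17, -c-> p18
  p15 = d.0 | ((0 + 0) | d.0) | -d-> p20, -d-> p21
  p16 = c.d.0 | ((0 + 0) | 0) | -c-> p21
  p17 = 0 | ((0 + 0) | c.d.0) | -c-> p20
  p18 = 0 | (a.(0 + 0) | d.0) | -a-> p20, -d-> p22
  p19 = d.0 | (a.(0 + 0) | 0) | -a-> p21, -d-> p22
  p20 = 0 | ((0 + 0) | d.0) | -d-> p23
  p21 = d.0 | ((0 + 0) | 0) | -d-> p23
  p22 = 0 | (a.(0 + 0) | 0) | -a-> p23
  p23 = 0 | ((0 + 0) | 0) | (no moves)
Q's transition system — 24 states:
  q0 = a.c.c.0 | (a.(0 + 0) | c.d.0) | -a-> q1, -a-> q2, -c-> q3
  q1 = a.c.c.0 | ((0 + 0) | c.d.0) | -a-> q4, -c-> q5
  q2 = c.c.0 | (a.(0 + 0) | c.d.0) | -a-> q4, -c-> q6, -c-> q7
  q3 = a.c.c.0 | (a.(0 + 0) | d.0) | -a-> q5, -a-> q7, -d-> q8
  q4 = c.c.0 | ((0 + 0) | c.d.0) | -c-> q10, -c-> q9
  q5 = a.c.c.0 | ((0 + 0) | d.0) | -a-> q10, -d-> q11
  q6 = c.0 | (a.(0 + 0) | c.d.0) | -a-> q9, -c-> q12, -c-> q13
  q7 = c.c.0 | (a.(0 + 0) | d.0) | -a-> q10, -c-> q13, -d-> q14
  q8 = a.c.c.0 | (a.(0 + 0) | 0) | -a-> q11, -a-> q14
  q9 = c.0 | ((0 + 0) | c.d.0) | -c-> q15, -c-> q16
  q10 = c.c.0 | ((0 + 0) | d.0) | -c-> q16, -d-> q17
  q11 = a.c.c.0 | ((0 + 0) | 0) | -a-> q17
  q12 = 0 | (a.(0 + 0) | c.d.0) | -a-> q15, -c-> q18
  q13 = c.0 | (a.(0 + 0) | d.0) | -a-> q16, -c-> q18, -d-> q19
  q14 = c.c.0 | (a.(0 + 0) | 0) | -a-> q17, -c-> q19
  q15 = 0 | ((0 + 0) | c.d.0) | -c-> q20
  q16 = c.0 | ((0 + 0) | d.0) | -c-> q20, -d-> q21
  q17 = c.c.0 | ((0 + 0) | 0) | -c-> q21
  q18 = 0 | (a.(0 + 0) | d.0) | -a-> q20, -d-> q22
  q19 = c.0 | (a.(0 + 0) | 0) | -a-> q21, -c-> q22
  q20 = 0 | ((0 + 0) | d.0) | -d-> q23
  q21 = c.0 | ((0 + 0) | 0) | -c-> q23
  q22 = 0 | (a.(0 + 0) | 0) | -a-> q23
  q23 = 0 | ((0 + 0) | 0) | (no moves)
Run σ = ⟨accdd⟩ on P: start {p0}
  [1] a ⇒ {p1, p2}
  [2] c ⇒ {p5, p6, p7}
  [3] c ⇒ {p12}
  [4] d ⇒ {p18, p19}
  [5] d ⇒ {p22}
  — P admits the full trace.
Run σ = ⟨accdd⟩ on Q: start {q0}
  [1] a ⇒ {q1, q2}
  [2] c ⇒ {q5, q6, q7}
  [3] c ⇒ {q12, q13}
  [4] d ⇒ {q19}
  [5] d ⇒ no successor for Q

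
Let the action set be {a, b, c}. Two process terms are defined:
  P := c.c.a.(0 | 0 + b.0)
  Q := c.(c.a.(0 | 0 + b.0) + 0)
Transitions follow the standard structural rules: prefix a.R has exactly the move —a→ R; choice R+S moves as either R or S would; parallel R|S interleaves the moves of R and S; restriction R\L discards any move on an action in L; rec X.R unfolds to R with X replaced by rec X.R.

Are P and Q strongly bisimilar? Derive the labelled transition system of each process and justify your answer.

YES

P's transition system — 5 states:
  s0 = c.c.a.(0 | 0 + b.0) has moves --c--▸ s1
  s1 = c.a.(0 | 0 + b.0) has moves --c--▸ s2
  s2 = a.(0 | 0 + b.0) has moves --a--▸ s3
  s3 = 0 | 0 + b.0 has moves --b--▸ s4
  s4 = 0 has moves stopped
Q's transition system — 5 states:
  t0 = c.(c.a.(0 | 0 + b.0) + 0) has moves --c--▸ t1
  t1 = c.a.(0 | 0 + b.0) + 0 has moves --c--▸ t2
  t2 = a.(0 | 0 + b.0) has moves --a--▸ t3
  t3 = 0 | 0 + b.0 has moves --b--▸ t4
  t4 = 0 has moves stopped
Coarsest stable partition (strong bisimilarity classes):
  B0 = {s0, t0}
  B1 = {s1, t1}
  B2 = {s2, t2}
  B3 = {s3, t3}
  B4 = {s4, t4}
s0 ∈ B0, t0 ∈ B0 → same block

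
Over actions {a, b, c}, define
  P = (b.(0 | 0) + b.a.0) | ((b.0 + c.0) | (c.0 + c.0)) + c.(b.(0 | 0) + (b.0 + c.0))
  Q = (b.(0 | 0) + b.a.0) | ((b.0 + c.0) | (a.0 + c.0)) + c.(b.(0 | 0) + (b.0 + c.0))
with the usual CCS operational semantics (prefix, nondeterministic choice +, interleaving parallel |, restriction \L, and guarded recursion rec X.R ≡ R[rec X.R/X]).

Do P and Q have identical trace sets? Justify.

traces(P) ≠ traces(Q) — witness ⟨a⟩

P's transition system — 19 states:
  m0 = (b.(0 | 0) + b.a.0) | ((b.0 + c.0) | (c.0 + c.0)) + c.(b.(0 | 0) + (b.0 + c.0)) | -b-> m1, -b-> m2, -b-> m3, -c-> m1, -c-> m4, -c-> m5
  m1 = (b.(0 | 0) + b.a.0) | (0 | (c.0 + c.0)) | -b-> m6, -b-> m7, -c-> m8
  m2 = 0 | 0 | ((b.0 + c.0) | (c.0 + c.0)) | -b-> m6, -c-> m6, -c-> m9
  m3 = a.0 | ((b.0 + c.0) | (c.0 + c.0)) | -a-> m10, -b-> m7, -c-> m11, -c-> m7
  m4 = (b.(0 | 0) + b.a.0) | ((b.0 + c.0) | 0) | -b-> m11, -b-> m8, -b-> m9, -c-> m8
  m5 = b.(0 | 0) + (b.0 + c.0) | -b-> m12, -b-> m13, -c-> m12
  m6 = 0 | 0 | (0 | (c.0 + c.0)) | -c-> m14
  m7 = a.0 | (0 | (c.0 + c.0)) | -a-> m15, -c-> m16
  m8 = (b.(0 | 0) + b.a.0) | (0 | 0) | -b-> m14, -b-> m16
  m9 = 0 | 0 | ((b.0 + c.0) | 0) | -b-> m14, -c-> m14
  m10 = 0 | ((b.0 + c.0) | (c.0 + c.0)) | -b-> m15, -c-> m15, -c-> m17
  m11 = a.0 | ((b.0 + c.0) | 0) | -a-> m17, -b-> m16, -c-> m16
  m12 = 0 | stopped
  m13 = 0 | 0 | stopped
  m14 = 0 | 0 | (0 | 0) | stopped
  m15 = 0 | (0 | (c.0 + c.0)) | -c-> m18
  m16 = a.0 | (0 | 0) | -a-> m18
  m17 = 0 | ((b.0 + c.0) | 0) | -b-> m18, -c-> m18
  m18 = 0 | (0 | 0) | stopped
Q's transition system — 19 states:
  n0 = (b.(0 | 0) + b.a.0) | ((b.0 + c.0) | (a.0 + c.0)) + c.(b.(0 | 0) + (b.0 + c.0)) | -a-> n1, -b-> n2, -b-> n3, -b-> n4, -c-> n1, -c-> n2, -c-> n5
  n1 = (b.(0 | 0) + b.a.0) | ((b.0 + c.0) | 0) | -b-> n6, -b-> n7, -b-> n8, -c-> n6
  n2 = (b.(0 | 0) + b.a.0) | (0 | (a.0 + c.0)) | -a-> n6, -b-> n10, -b-> n9, -c-> n6
  n3 = 0 | 0 | ((b.0 + c.0) | (a.0 + c.0)) | -a-> n7, -b-> n9, -c-> n7, -c-> n9
  n4 = a.0 | ((b.0 + c.0) | (a.0 + c.0)) | -a-> n11, -a-> n8, -b-> n10, -c-> n10, -c-> n8
  n5 = b.(0 | 0) + (b.0 + c.0) | -b-> n12, -b-> n13, -c-> n12
  n6 = (b.(0 | 0) + b.a.0) | (0 | 0) | -b-> n14, -b-> n15
  n7 = 0 | 0 | ((b.0 + c.0) | 0) | -b-> n14, -c-> n14
  n8 = a.0 | ((b.0 + c.0) | 0) | -a-> n16, -b-> n15, -c-> n15
  n9 = 0 | 0 | (0 | (a.0 + c.0)) | -a-> n14, -c-> n14
  n10 = a.0 | (0 | (a.0 + c.0)) | -a-> n15, -a-> n17, -c-> n15
  n11 = 0 | ((b.0 + c.0) | (a.0 + c.0)) | -a-> n16, -b-> n17, -c-> n16, -c-> n17
  n12 = 0 | stopped
  n13 = 0 | 0 | stopped
  n14 = 0 | 0 | (0 | 0) | stopped
  n15 = a.0 | (0 | 0) | -a-> n18
  n16 = 0 | ((b.0 + c.0) | 0) | -b-> n18, -c-> n18
  n17 = 0 | (0 | (a.0 + c.0)) | -a-> n18, -c-> n18
  n18 = 0 | (0 | 0) | stopped
Executing a from Q (initial set {n0}):
  after a @ step 1: {n1}
  ✓ Q
Executing a from P (initial set {m0}):
  after a @ step 1: ∅ (P stuck)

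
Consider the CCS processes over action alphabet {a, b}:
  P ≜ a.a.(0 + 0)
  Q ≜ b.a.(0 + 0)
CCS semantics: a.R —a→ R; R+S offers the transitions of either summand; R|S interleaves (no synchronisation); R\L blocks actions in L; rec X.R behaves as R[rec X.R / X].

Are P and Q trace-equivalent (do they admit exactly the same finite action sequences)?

Reachable graph of P (3 states):
  u0 = a.a.(0 + 0) ⊢ ··a··> u1
  u1 = a.(0 + 0) ⊢ ··a··> u2
  u2 = 0 + 0 ⊢ ·
Reachable graph of Q (3 states):
  v0 = b.a.(0 + 0) ⊢ ··b··> v1
  v1 = a.(0 + 0) ⊢ ··a··> v2
  v2 = 0 + 0 ⊢ ·
Executing a from P (initial set {u0}):
  after a @ step 1: {u1}
  ✓ P
Executing a from Q (initial set {v0}):
  after a @ step 1: ∅  — Q cannot continue

trace-distinct — witness ⟨a⟩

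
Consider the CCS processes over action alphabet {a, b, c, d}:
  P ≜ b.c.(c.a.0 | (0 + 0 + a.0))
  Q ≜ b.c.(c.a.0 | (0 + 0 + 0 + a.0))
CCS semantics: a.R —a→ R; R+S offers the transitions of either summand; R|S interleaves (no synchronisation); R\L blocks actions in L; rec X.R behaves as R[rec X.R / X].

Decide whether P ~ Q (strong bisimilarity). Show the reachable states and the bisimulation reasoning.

LTS(P): 8 reachable states
  m0 = b.c.(c.a.0 | (0 + 0 + a.0)) | —b→ m1
  m1 = c.(c.a.0 | (0 + 0 + a.0)) | —c→ m2
  m2 = c.a.0 | (0 + 0 + a.0) | —a→ m3, —c→ m4
  m3 = c.a.0 | 0 | —c→ m5
  m4 = a.0 | (0 + 0 + a.0) | —a→ m5, —a→ m6
  m5 = a.0 | 0 | —a→ m7
  m6 = 0 | (0 + 0 + a.0) | —a→ m7
  m7 = 0 | 0 | ∅
LTS(Q): 8 reachable states
  n0 = b.c.(c.a.0 | (0 + 0 + 0 + a.0)) | —b→ n1
  n1 = c.(c.a.0 | (0 + 0 + 0 + a.0)) | —c→ n2
  n2 = c.a.0 | (0 + 0 + 0 + a.0) | —a→ n3, —c→ n4
  n3 = c.a.0 | 0 | —c→ n5
  n4 = a.0 | (0 + 0 + 0 + a.0) | —a→ n5, —a→ n6
  n5 = a.0 | 0 | —a→ n7
  n6 = 0 | (0 + 0 + 0 + a.0) | —a→ n7
  n7 = 0 | 0 | ∅
Coarsest stable partition (strong bisimilarity classes):
  B0 = {m0, n0}
  B1 = {m1, n1}
  B2 = {m2, n2}
  B3 = {m3, n3}
  B4 = {m5, m6, n5, n6}
  B5 = {m7, n7}
  B6 = {m4, n4}
m0 ∈ B0, n0 ∈ B0 → same block

P ~ Q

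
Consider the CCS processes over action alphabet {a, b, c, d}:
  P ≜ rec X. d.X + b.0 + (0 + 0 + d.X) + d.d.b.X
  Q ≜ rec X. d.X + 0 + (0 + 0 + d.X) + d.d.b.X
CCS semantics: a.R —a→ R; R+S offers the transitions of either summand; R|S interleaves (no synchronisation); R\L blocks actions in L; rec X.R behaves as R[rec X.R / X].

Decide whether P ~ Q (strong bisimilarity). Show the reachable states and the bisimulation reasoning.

not bisimilar

LTS(P): 4 reachable states
  p0 = rec X. d.X + b.0 + (0 + 0 + d.X) + d.d.b.X | =b=> p1, =d=> p0, =d=> p2
  p1 = 0 | deadlocked
  p2 = d.b.(rec X. d.X + b.0 + (0 + 0 + d.X) + d.d.b.X) | =d=> p3
  p3 = b.(rec X. d.X + b.0 + (0 + 0 + d.X) + d.d.b.X) | =b=> p0
LTS(Q): 3 reachable states
  q0 = rec X. d.X + 0 + (0 + 0 + d.X) + d.d.b.X | =d=> q0, =d=> q1
  q1 = d.b.(rec X. d.X + 0 + (0 + 0 + d.X) + d.d.b.X) | =d=> q2
  q2 = b.(rec X. d.X + 0 + (0 + 0 + d.X) + d.d.b.X) | =b=> q0
Partition-refinement fixed point:
  B0 = {p0}
  B1 = {p2}
  B2 = {p3}
  B3 = {p1}
  B4 = {q0}
  B5 = {q1}
  B6 = {q2}
p0 ∈ B0, q0 ∈ B4 → different blocks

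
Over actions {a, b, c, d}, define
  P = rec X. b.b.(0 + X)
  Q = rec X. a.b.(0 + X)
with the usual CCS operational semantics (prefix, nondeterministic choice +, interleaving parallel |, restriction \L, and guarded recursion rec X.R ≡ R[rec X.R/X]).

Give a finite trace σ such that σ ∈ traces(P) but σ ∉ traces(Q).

b

Reachable graph of P (3 states):
  s0 = rec X. b.b.(0 + X) has moves -b-> s1
  s1 = b.(0 + (rec X. b.b.(0 + X))) has moves -b-> s2
  s2 = 0 + (rec X. b.b.(0 + X)) has moves -b-> s1
Reachable graph of Q (3 states):
  t0 = rec X. a.b.(0 + X) has moves -a-> t1
  t1 = b.(0 + (rec X. a.b.(0 + X))) has moves -b-> t2
  t2 = 0 + (rec X. a.b.(0 + X)) has moves -a-> t1
Executing b from P (initial set {s0}):
  after b @ step 1: {s1}
  ✓ P
Executing b from Q (initial set {t0}):
  after b @ step 1: ∅  — Q cannot continue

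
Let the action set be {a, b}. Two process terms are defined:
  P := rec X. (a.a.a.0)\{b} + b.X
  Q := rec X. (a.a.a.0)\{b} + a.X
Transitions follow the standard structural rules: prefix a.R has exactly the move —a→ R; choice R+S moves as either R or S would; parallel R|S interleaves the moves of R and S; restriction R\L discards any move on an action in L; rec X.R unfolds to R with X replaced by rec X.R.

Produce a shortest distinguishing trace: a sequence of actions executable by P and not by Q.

LTS(P): 4 reachable states
  p0 = rec X. (a.a.a.0)\{b} + b.X ⊢ --a--▸ p1, --b--▸ p0
  p1 = (a.a.0)\{b} ⊢ --a--▸ p2
  p2 = (a.0)\{b} ⊢ --a--▸ p3
  p3 = 0\{b} ⊢ ∅
LTS(Q): 4 reachable states
  q0 = rec X. (a.a.a.0)\{b} + a.X ⊢ --a--▸ q0, --a--▸ q1
  q1 = (a.a.0)\{b} ⊢ --a--▸ q2
  q2 = (a.0)\{b} ⊢ --a--▸ q3
  q3 = 0\{b} ⊢ ∅
Trace ⟨b⟩ through P, begin at {p0}:
  after b @ step 1: {p0}
  ✓ P
Trace ⟨b⟩ through Q, begin at {q0}:
  after b @ step 1: ∅ (Q stuck)

b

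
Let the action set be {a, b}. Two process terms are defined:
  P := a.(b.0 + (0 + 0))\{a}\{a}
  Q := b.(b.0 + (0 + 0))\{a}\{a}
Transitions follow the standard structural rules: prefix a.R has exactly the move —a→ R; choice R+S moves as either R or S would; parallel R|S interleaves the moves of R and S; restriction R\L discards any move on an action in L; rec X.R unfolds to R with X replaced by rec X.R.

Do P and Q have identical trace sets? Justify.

P's transition system — 3 states:
  m0 = a.(b.0 + (0 + 0))\{a}\{a} | --a--▸ m1
  m1 = (b.0 + (0 + 0))\{a}\{a} | --b--▸ m2
  m2 = 0\{a}\{a} | ∅
Q's transition system — 3 states:
  n0 = b.(b.0 + (0 + 0))\{a}\{a} | --b--▸ n1
  n1 = (b.0 + (0 + 0))\{a}\{a} | --b--▸ n2
  n2 = 0\{a}\{a} | ∅
Trace ⟨a⟩ through P, begin at {m0}:
  step 1 (a): {m1}
  ✓ P
Trace ⟨a⟩ through Q, begin at {n0}:
  step 1 (a): no successor for Q

traces(P) ≠ traces(Q) — witness ⟨a⟩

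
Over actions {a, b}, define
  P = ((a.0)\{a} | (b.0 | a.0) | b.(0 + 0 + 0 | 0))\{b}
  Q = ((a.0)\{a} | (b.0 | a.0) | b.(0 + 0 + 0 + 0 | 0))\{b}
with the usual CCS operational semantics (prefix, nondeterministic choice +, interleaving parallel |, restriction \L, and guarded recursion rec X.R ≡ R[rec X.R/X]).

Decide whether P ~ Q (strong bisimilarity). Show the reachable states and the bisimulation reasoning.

LTS(P): 2 reachable states
  m0 = ((a.0)\{a} | (b.0 | a.0) | b.(0 + 0 + 0 | 0))\{b} has moves ··a··> m1
  m1 = ((a.0)\{a} | (b.0 | 0) | b.(0 + 0 + 0 | 0))\{b} has moves (no moves)
LTS(Q): 2 reachable states
  n0 = ((a.0)\{a} | (b.0 | a.0) | b.(0 + 0 + 0 + 0 | 0))\{b} has moves ··a··> n1
  n1 = ((a.0)\{a} | (b.0 | 0) | b.(0 + 0 + 0 + 0 | 0))\{b} has moves (no moves)
Coarsest stable partition (strong bisimilarity classes):
  B0 = {m0, n0}
  B1 = {m1, n1}
m0 ∈ B0, n0 ∈ B0 → same block

P ~ Q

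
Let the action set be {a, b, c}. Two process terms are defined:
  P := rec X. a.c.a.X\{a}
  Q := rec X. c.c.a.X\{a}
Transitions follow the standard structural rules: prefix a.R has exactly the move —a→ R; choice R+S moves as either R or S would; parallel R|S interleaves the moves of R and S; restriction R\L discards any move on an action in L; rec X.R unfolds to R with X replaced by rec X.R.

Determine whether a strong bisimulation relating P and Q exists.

Reachable graph of P (4 states):
  u0 = rec X. a.c.a.X\{a} has moves —a→ u1
  u1 = c.a.(rec X. a.c.a.X\{a})\{a} has moves —c→ u2
  u2 = a.(rec X. a.c.a.X\{a})\{a} has moves —a→ u3
  u3 = (rec X. a.c.a.X\{a})\{a} has moves stopped
Reachable graph of Q (6 states):
  v0 = rec X. c.c.a.X\{a} has moves —c→ v1
  v1 = c.a.(rec X. c.c.a.X\{a})\{a} has moves —c→ v2
  v2 = a.(rec X. c.c.a.X\{a})\{a} has moves —a→ v3
  v3 = (rec X. c.c.a.X\{a})\{a} has moves —c→ v4
  v4 = (c.a.(rec X. c.c.a.X\{a})\{a})\{a} has moves —c→ v5
  v5 = (a.(rec X. c.c.a.X\{a})\{a})\{a} has moves stopped
Partition-refinement fixed point:
  B0 = {u0}
  B1 = {u1}
  B2 = {u2}
  B3 = {u3, v5}
  B4 = {v0}
  B5 = {v1}
  B6 = {v2}
  B7 = {v3}
  B8 = {v4}
u0 ∈ B0, v0 ∈ B4 → different blocks

NO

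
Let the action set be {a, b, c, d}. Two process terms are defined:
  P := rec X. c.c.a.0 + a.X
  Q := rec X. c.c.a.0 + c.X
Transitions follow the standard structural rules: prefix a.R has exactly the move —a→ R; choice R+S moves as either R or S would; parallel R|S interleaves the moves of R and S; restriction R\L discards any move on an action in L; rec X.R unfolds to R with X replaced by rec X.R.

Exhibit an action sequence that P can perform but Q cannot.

Reachable graph of P (4 states):
  p0 = rec X. c.c.a.0 + a.X has moves —a→ p0, —c→ p1
  p1 = c.a.0 has moves —c→ p2
  p2 = a.0 has moves —a→ p3
  p3 = 0 has moves stopped
Reachable graph of Q (4 states):
  q0 = rec X. c.c.a.0 + c.X has moves —c→ q0, —c→ q1
  q1 = c.a.0 has moves —c→ q2
  q2 = a.0 has moves —a→ q3
  q3 = 0 has moves stopped
Run σ = ⟨a⟩ on P: start {p0}
  after a @ step 1: {p0}
  ✓ P
Run σ = ⟨a⟩ on Q: start {q0}
  after a @ step 1: ∅ (Q stuck)

a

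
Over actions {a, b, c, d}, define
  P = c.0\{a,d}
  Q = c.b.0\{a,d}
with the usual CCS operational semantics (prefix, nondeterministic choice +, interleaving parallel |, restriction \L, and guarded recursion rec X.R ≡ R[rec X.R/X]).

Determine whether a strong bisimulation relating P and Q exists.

P's transition system — 2 states:
  s0 = c.0\{a,d} has moves --c--▸ s1
  s1 = 0\{a,d} has moves deadlocked
Q's transition system — 3 states:
  t0 = c.b.0\{a,d} has moves --c--▸ t1
  t1 = b.0\{a,d} has moves --b--▸ t2
  t2 = 0\{a,d} has moves deadlocked
Coarsest stable partition (strong bisimilarity classes):
  B0 = {s0}
  B1 = {s1, t2}
  B2 = {t0}
  B3 = {t1}
s0 ∈ B0, t0 ∈ B2 → different blocks

P ≁ Q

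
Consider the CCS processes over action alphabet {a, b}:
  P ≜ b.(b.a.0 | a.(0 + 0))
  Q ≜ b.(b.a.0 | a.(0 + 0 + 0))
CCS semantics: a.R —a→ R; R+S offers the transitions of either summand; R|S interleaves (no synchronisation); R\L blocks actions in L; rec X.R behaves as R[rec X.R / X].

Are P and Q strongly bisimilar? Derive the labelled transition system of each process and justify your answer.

bisimilar

LTS(P): 7 reachable states
  s0 = b.(b.a.0 | a.(0 + 0)) has moves --b--▸ s1
  s1 = b.a.0 | a.(0 + 0) has moves --a--▸ s2, --b--▸ s3
  s2 = b.a.0 | (0 + 0) has moves --b--▸ s4
  s3 = a.0 | a.(0 + 0) has moves --a--▸ s4, --a--▸ s5
  s4 = a.0 | (0 + 0) has moves --a--▸ s6
  s5 = 0 | a.(0 + 0) has moves --a--▸ s6
  s6 = 0 | (0 + 0) has moves (no moves)
LTS(Q): 7 reachable states
  t0 = b.(b.a.0 | a.(0 + 0 + 0)) has moves --b--▸ t1
  t1 = b.a.0 | a.(0 + 0 + 0) has moves --a--▸ t2, --b--▸ t3
  t2 = b.a.0 | (0 + 0 + 0) has moves --b--▸ t4
  t3 = a.0 | a.(0 + 0 + 0) has moves --a--▸ t4, --a--▸ t5
  t4 = a.0 | (0 + 0 + 0) has moves --a--▸ t6
  t5 = 0 | a.(0 + 0 + 0) has moves --a--▸ t6
  t6 = 0 | (0 + 0 + 0) has moves (no moves)
Coarsest stable partition (strong bisimilarity classes):
  B0 = {s0, t0}
  B1 = {s1, t1}
  B2 = {s3, t3}
  B3 = {s4, s5, t4, t5}
  B4 = {s6, t6}
  B5 = {s2, t2}
s0 ∈ B0, t0 ∈ B0 → same block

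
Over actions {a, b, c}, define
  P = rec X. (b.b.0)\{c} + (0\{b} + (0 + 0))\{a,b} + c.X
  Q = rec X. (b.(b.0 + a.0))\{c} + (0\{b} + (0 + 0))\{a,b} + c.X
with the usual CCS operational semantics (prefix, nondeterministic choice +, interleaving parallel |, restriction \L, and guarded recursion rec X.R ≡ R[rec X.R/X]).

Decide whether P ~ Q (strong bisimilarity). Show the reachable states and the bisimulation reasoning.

NO

P's transition system — 3 states:
  u0 = rec X. (b.b.0)\{c} + (0\{b} + (0 + 0))\{a,b} + c.X | --b--▸ u1, --c--▸ u0
  u1 = (b.0)\{c} | --b--▸ u2
  u2 = 0\{c} | stopped
Q's transition system — 3 states:
  v0 = rec X. (b.(b.0 + a.0))\{c} + (0\{b} + (0 + 0))\{a,b} + c.X | --b--▸ v1, --c--▸ v0
  v1 = (b.0 + a.0)\{c} | --a--▸ v2, --b--▸ v2
  v2 = 0\{c} | stopped
Bisimilarity quotient blocks:
  B0 = {u0}
  B1 = {u1}
  B2 = {u2, v2}
  B3 = {v0}
  B4 = {v1}
u0 ∈ B0, v0 ∈ B3 → different blocks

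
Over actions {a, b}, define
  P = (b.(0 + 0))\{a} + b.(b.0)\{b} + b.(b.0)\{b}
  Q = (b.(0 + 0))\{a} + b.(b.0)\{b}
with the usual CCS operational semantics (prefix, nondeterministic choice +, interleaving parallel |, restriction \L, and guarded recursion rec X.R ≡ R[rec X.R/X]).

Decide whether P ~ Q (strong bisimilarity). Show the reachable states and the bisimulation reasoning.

bisimilar

LTS(P): 3 reachable states
  m0 = (b.(0 + 0))\{a} + b.(b.0)\{b} + b.(b.0)\{b} ⊢ =b=> m1, =b=> m2
  m1 = (0 + 0)\{a} ⊢ (no moves)
  m2 = (b.0)\{b} ⊢ (no moves)
LTS(Q): 3 reachable states
  n0 = (b.(0 + 0))\{a} + b.(b.0)\{b} ⊢ =b=> n1, =b=> n2
  n1 = (0 + 0)\{a} ⊢ (no moves)
  n2 = (b.0)\{b} ⊢ (no moves)
Partition-refinement fixed point:
  B0 = {m0, n0}
  B1 = {m1, m2, n1, n2}
m0 ∈ B0, n0 ∈ B0 → same block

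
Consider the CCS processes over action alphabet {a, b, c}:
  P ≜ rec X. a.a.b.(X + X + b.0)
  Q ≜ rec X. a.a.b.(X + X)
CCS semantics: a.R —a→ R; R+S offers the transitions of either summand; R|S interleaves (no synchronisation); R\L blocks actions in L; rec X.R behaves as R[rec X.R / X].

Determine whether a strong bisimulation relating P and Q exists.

NO

Reachable graph of P (5 states):
  m0 = rec X. a.a.b.(X + X + b.0) | ··a··> m1
  m1 = a.b.((rec X. a.a.b.(X + X + b.0)) + (rec X. a.a.b.(X + X + b.0)) + b.0) | ··a··> m2
  m2 = b.((rec X. a.a.b.(X + X + b.0)) + (rec X. a.a.b.(X + X + b.0)) + b.0) | ··b··> m3
  m3 = (rec X. a.a.b.(X + X + b.0)) + (rec X. a.a.b.(X + X + b.0)) + b.0 | ··a··> m1, ··b··> m4
  m4 = 0 | (no moves)
Reachable graph of Q (4 states):
  n0 = rec X. a.a.b.(X + X) | ··a··> n1
  n1 = a.b.((rec X. a.a.b.(X + X)) + (rec X. a.a.b.(X + X))) | ··a··> n2
  n2 = b.((rec X. a.a.b.(X + X)) + (rec X. a.a.b.(X + X))) | ··b··> n3
  n3 = (rec X. a.a.b.(X + X)) + (rec X. a.a.b.(X + X)) | ··a··> n1
Coarsest stable partition (strong bisimilarity classes):
  B0 = {m0}
  B1 = {m1}
  B2 = {m2}
  B3 = {m3}
  B4 = {m4}
  B5 = {n0, n3}
  B6 = {n1}
  B7 = {n2}
m0 ∈ B0, n0 ∈ B5 → different blocks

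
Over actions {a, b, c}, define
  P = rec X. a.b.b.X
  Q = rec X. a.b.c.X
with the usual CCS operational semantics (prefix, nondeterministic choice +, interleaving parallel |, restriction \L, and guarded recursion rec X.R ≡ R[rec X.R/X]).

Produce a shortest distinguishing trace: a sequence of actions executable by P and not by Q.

Reachable graph of P (3 states):
  m0 = rec X. a.b.b.X | ··a··> m1
  m1 = b.b.(rec X. a.b.b.X) | ··b··> m2
  m2 = b.(rec X. a.b.b.X) | ··b··> m0
Reachable graph of Q (3 states):
  n0 = rec X. a.b.c.X | ··a··> n1
  n1 = b.c.(rec X. a.b.c.X) | ··b··> n2
  n2 = c.(rec X. a.b.c.X) | ··c··> n0
Trace ⟨abb⟩ through P, begin at {m0}:
  after a @ step 1: {m1}
  after b @ step 2: {m2}
  after b @ step 3: {m0}
  — P admits the full trace.
Trace ⟨abb⟩ through Q, begin at {n0}:
  after a @ step 1: {n1}
  after b @ step 2: {n2}
  after b @ step 3: no successor for Q

abb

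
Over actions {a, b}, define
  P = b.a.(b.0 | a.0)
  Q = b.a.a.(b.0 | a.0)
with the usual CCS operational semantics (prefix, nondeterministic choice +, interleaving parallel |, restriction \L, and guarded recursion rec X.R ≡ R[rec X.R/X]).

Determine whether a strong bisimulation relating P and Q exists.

P's transition system — 6 states:
  s0 = b.a.(b.0 | a.0) :: =b=> s1
  s1 = a.(b.0 | a.0) :: =a=> s2
  s2 = b.0 | a.0 :: =a=> s3, =b=> s4
  s3 = b.0 | 0 :: =b=> s5
  s4 = 0 | a.0 :: =a=> s5
  s5 = 0 | 0 :: stopped
Q's transition system — 7 states:
  t0 = b.a.a.(b.0 | a.0) :: =b=> t1
  t1 = a.a.(b.0 | a.0) :: =a=> t2
  t2 = a.(b.0 | a.0) :: =a=> t3
  t3 = b.0 | a.0 :: =a=> t4, =b=> t5
  t4 = b.0 | 0 :: =b=> t6
  t5 = 0 | a.0 :: =a=> t6
  t6 = 0 | 0 :: stopped
Coarsest stable partition (strong bisimilarity classes):
  B0 = {s0}
  B1 = {s1, t2}
  B2 = {s2, t3}
  B3 = {s4, t5}
  B4 = {s5, t6}
  B5 = {s3, t4}
  B6 = {t0}
  B7 = {t1}
s0 ∈ B0, t0 ∈ B6 → different blocks

P ≁ Q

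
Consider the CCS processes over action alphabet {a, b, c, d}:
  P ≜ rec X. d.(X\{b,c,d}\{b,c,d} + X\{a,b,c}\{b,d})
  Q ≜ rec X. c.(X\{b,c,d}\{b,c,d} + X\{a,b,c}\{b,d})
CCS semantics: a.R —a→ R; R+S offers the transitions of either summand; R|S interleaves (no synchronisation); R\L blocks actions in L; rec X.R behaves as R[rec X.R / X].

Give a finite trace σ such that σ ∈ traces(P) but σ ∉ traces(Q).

LTS(P): 2 reachable states
  s0 = rec X. d.(X\{b,c,d}\{b,c,d} + X\{a,b,c}\{b,d}) :: -d-> s1
  s1 = (rec X. d.(X\{b,c,d}\{b,c,d} + X\{a,b,c}\{b,d}))\{b,c,d}\{b,c,d} + (rec X. d.(X\{b,c,d}\{b,c,d} + X\{a,b,c}\{b,d}))\{a,b,c}\{b,d} :: stopped
LTS(Q): 2 reachable states
  t0 = rec X. c.(X\{b,c,d}\{b,c,d} + X\{a,b,c}\{b,d}) :: -c-> t1
  t1 = (rec X. c.(X\{b,c,d}\{b,c,d} + X\{a,b,c}\{b,d}))\{b,c,d}\{b,c,d} + (rec X. c.(X\{b,c,d}\{b,c,d} + X\{a,b,c}\{b,d}))\{a,b,c}\{b,d} :: stopped
Run σ = ⟨d⟩ on P: start {s0}
  step 1 (d): {s1}
  — P admits the full trace.
Run σ = ⟨d⟩ on Q: start {t0}
  step 1 (d): ∅  — Q cannot continue

d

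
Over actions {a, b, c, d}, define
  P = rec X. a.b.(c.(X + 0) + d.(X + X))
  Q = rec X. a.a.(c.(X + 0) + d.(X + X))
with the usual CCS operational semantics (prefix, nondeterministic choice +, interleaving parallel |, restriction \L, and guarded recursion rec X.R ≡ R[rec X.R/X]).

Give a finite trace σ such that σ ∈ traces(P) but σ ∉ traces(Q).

ab

P's transition system — 5 states:
  p0 = rec X. a.b.(c.(X + 0) + d.(X + X)) has moves --a--▸ p1
  p1 = b.(c.((rec X. a.b.(c.(X + 0) + d.(X + X))) + 0) + d.((rec X. a.b.(c.(X + 0) + d.(X + X))) + (rec X. a.b.(c.(X + 0) + d.(X + X))))) has moves --b--▸ p2
  p2 = c.((rec X. a.b.(c.(X + 0) + d.(X + X))) + 0) + d.((rec X. a.b.(c.(X + 0) + d.(X + X))) + (rec X. a.b.(c.(X + 0) + d.(X + X)))) has moves --c--▸ p3, --d--▸ p4
  p3 = (rec X. a.b.(c.(X + 0) + d.(X + X))) + 0 has moves --a--▸ p1
  p4 = (rec X. a.b.(c.(X + 0) + d.(X + X))) + (rec X. a.b.(c.(X + 0) + d.(X + X))) has moves --a--▸ p1
Q's transition system — 5 states:
  q0 = rec X. a.a.(c.(X + 0) + d.(X + X)) has moves --a--▸ q1
  q1 = a.(c.((rec X. a.a.(c.(X + 0) + d.(X + X))) + 0) + d.((rec X. a.a.(c.(X + 0) + d.(X + X))) + (rec X. a.a.(c.(X + 0) + d.(X + X))))) has moves --a--▸ q2
  q2 = c.((rec X. a.a.(c.(X + 0) + d.(X + X))) + 0) + d.((rec X. a.a.(c.(X + 0) + d.(X + X))) + (rec X. a.a.(c.(X + 0) + d.(X + X)))) has moves --c--▸ q3, --d--▸ q4
  q3 = (rec X. a.a.(c.(X + 0) + d.(X + X))) + 0 has moves --a--▸ q1
  q4 = (rec X. a.a.(c.(X + 0) + d.(X + X))) + (rec X. a.a.(c.(X + 0) + d.(X + X))) has moves --a--▸ q1
Trace ⟨ab⟩ through P, begin at {p0}:
  [1] a ⇒ {p1}
  [2] b ⇒ {p2}
  — P admits the full trace.
Trace ⟨ab⟩ through Q, begin at {q0}:
  [1] a ⇒ {q1}
  [2] b ⇒ ∅  — Q cannot continue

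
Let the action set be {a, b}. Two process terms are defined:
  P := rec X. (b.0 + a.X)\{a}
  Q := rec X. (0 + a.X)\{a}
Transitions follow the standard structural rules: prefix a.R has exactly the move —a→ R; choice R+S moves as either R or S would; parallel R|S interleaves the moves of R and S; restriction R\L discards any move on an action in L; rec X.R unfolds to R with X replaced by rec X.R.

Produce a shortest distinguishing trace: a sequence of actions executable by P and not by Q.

b

LTS(P): 2 reachable states
  u0 = rec X. (b.0 + a.X)\{a} ⊢ =b=> u1
  u1 = 0\{a} ⊢ (no moves)
LTS(Q): 1 reachable states
  v0 = rec X. (0 + a.X)\{a} ⊢ (no moves)
Run σ = ⟨b⟩ on P: start {u0}
  after b @ step 1: {u1}
  P completes σ.
Run σ = ⟨b⟩ on Q: start {v0}
  after b @ step 1: ∅ (Q stuck)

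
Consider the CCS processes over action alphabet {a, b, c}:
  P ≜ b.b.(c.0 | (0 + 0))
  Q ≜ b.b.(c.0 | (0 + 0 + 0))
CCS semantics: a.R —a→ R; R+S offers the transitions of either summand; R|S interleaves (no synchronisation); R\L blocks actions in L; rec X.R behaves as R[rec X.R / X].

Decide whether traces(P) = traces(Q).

traces(P) = traces(Q)

LTS(P): 4 reachable states
  s0 = b.b.(c.0 | (0 + 0)) :: ··b··> s1
  s1 = b.(c.0 | (0 + 0)) :: ··b··> s2
  s2 = c.0 | (0 + 0) :: ··c··> s3
  s3 = 0 | (0 + 0) :: (no moves)
LTS(Q): 4 reachable states
  t0 = b.b.(c.0 | (0 + 0 + 0)) :: ··b··> t1
  t1 = b.(c.0 | (0 + 0 + 0)) :: ··b··> t2
  t2 = c.0 | (0 + 0 + 0) :: ··c··> t3
  t3 = 0 | (0 + 0 + 0) :: (no moves)
Coarsest stable partition (strong bisimilarity classes):
  B0 = {s0, t0}
  B1 = {s1, t1}
  B2 = {s2, t2}
  B3 = {s3, t3}
s0 ∈ B0, t0 ∈ B0 → same block
Bisimilar ⇒ trace-equivalent.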